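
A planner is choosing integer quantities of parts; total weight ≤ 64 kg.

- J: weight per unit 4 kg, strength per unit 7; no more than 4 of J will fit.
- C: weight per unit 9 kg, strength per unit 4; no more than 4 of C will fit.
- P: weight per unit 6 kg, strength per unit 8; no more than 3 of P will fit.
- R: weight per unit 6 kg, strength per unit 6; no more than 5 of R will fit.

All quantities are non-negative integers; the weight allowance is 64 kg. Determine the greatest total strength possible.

82

J has the best ratio (7/4); taking only J gives at most 4×7 = 28 (stopped by the supply cap of 4).
Mixing does better — 4×J, 3×P, and 5×R: weight 64 ≤ 64, strength 4·7 + 3·8 + 5·6 = 82.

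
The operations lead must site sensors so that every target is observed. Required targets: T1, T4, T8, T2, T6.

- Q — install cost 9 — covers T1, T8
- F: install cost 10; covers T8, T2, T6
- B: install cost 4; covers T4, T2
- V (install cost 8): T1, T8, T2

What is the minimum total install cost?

22

Choose F, B, and V: together they cover T1, T4, T8, T2, T6 — every target.
Total install cost: 10 + 4 + 8 = 22.
No cover costs less than 22.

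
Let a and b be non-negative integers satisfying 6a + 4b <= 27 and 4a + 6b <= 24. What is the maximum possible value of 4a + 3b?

(a,b)=(3,2): 6·3+4·2=26≤27, 4·3+6·2=24≤24, objective 18.
(a,b)=(4,0): 6·4+4·0=24≤27, 4·4+6·0=16≤24, objective 16.
(a,b)=(3,1): 6·3+4·1=22≤27, 4·3+6·1=18≤24, objective 15.
Maximum is 18 at (a,b)=(3,2).

18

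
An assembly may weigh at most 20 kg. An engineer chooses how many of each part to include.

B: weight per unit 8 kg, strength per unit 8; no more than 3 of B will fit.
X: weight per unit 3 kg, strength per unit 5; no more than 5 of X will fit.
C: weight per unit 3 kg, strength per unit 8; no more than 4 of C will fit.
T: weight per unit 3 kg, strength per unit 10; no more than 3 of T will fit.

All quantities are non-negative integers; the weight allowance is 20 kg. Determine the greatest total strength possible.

54

Take 3×C and 3×T: weight 18 ≤ 20, strength 3·8 + 3·10 = 54.
T has the best ratio (10/3) and is taken to its limit of 3; remaining capacity is filled optimally with the others.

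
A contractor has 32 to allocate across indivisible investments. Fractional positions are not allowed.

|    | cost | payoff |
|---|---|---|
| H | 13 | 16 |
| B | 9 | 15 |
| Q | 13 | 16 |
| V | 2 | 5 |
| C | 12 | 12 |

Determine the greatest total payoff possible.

Take H, Q, and V: cost 13 + 13 + 2 = 28 ≤ 32, payoff 16 + 16 + 5 = 37.
No other feasible combination does better.

37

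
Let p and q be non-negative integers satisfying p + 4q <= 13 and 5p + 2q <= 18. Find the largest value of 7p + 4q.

The continuous relaxation peaks at (2.56, 2.61) with value 28.33; rounding to a feasible lattice point costs some objective.
(p,q)=(3,1): 1·3+4·1=7≤13, 5·3+2·1=17≤18, objective 25.
(p,q)=(2,2): 1·2+4·2=10≤13, 5·2+2·2=14≤18, objective 22.
(p,q)=(3,0): 1·3+4·0=3≤13, 5·3+2·0=15≤18, objective 21.
(p,q)=(1,3): 1·1+4·3=13≤13, 5·1+2·3=11≤18, objective 19.
Maximum is 25 at (p,q)=(3,1).

25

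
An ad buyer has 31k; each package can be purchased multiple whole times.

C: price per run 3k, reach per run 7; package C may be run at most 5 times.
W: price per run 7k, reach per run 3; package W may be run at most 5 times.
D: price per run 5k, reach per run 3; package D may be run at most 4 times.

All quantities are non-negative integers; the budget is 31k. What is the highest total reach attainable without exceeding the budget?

44

5×C and 2×D: price 25 ≤ 31, reach 5·7 + 2·3 = 41.
5×C and 3×D: price 30 ≤ 31, reach 5·7 + 3·3 = 44.
Best is 44.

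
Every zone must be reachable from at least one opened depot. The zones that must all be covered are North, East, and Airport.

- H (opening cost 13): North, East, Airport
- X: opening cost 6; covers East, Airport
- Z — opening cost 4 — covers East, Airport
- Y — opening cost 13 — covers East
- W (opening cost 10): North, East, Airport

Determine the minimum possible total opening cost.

10

W alone covers North, East, Airport — every zone.
Total opening cost: 10.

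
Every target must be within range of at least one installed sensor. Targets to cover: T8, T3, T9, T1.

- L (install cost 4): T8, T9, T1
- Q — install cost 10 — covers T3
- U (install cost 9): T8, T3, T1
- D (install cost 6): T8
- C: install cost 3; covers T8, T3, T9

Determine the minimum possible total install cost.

7

This is an integer covering problem.
Choose L and C: together they cover T8, T3, T9, T1 — every target.
Total install cost: 4 + 3 = 7.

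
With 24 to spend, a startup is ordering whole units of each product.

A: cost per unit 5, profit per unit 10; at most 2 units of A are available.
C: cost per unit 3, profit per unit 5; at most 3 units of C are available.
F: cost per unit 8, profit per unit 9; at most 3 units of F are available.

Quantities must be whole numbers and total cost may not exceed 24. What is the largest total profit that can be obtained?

39

This is a bounded integer knapsack.
Take 2×A, 2×C, and 1×F: cost 24 ≤ 24, profit 2·10 + 2·5 + 1·9 = 39.
A has the best ratio (10/5) and is taken to its limit of 2; remaining capacity is filled optimally with the others.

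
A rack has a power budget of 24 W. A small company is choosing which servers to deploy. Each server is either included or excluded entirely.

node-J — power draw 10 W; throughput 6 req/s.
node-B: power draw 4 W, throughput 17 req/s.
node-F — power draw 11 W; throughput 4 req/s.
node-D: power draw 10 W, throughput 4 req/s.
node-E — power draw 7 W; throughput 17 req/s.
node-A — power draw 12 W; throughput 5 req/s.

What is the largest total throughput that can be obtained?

40

Take node-J, node-B, and node-E: power draw 10 + 4 + 7 = 21 ≤ 24, throughput 6 + 17 + 17 = 40.
No other feasible combination does better.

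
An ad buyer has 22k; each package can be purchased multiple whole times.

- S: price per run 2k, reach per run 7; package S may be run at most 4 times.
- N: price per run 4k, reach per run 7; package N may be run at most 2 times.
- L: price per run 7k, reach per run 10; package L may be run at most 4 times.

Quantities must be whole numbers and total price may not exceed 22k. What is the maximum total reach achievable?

48

This is a bounded integer knapsack.
Take 4×S and 2×L: price 22 ≤ 22, reach 4·7 + 2·10 = 48.
S has the best ratio (7/2) and is taken to its limit of 4; remaining capacity is filled optimally with the others.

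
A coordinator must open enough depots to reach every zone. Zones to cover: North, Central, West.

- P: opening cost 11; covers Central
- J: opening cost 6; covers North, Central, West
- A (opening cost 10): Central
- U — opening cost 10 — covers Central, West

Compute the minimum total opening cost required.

6

J alone covers North, Central, West — every zone.
Total opening cost: 6.
No cover costs less than 6.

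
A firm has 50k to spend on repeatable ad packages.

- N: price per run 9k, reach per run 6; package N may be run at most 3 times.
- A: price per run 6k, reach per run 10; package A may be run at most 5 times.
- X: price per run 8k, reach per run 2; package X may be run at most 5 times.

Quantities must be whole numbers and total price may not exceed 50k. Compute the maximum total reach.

2×N and 5×A: price 48 ≤ 50, reach 2·6 + 5·10 = 62.
1×N, 5×A, and 1×X: price 47 ≤ 50, reach 1·6 + 5·10 + 1·2 = 58.
Best is 62.

62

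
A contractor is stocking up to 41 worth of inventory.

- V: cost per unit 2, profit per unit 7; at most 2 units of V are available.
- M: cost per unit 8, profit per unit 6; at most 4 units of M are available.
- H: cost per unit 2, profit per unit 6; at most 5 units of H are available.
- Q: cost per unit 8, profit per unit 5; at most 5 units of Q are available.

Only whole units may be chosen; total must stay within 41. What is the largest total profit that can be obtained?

This is a bounded integer knapsack.
V has the best ratio (7/2); taking only V gives at most 2×7 = 14 (stopped by the supply cap of 2).
Mixing does better — 2×V, 3×M, and 5×H: cost 38 ≤ 41, profit 2·7 + 3·6 + 5·6 = 62.

62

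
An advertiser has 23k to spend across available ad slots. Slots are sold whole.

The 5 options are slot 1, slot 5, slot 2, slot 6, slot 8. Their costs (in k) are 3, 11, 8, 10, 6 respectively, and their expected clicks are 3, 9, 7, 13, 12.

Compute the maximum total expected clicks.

28

Treat it as a binary knapsack problem.
Take slot 1, slot 6, and slot 8: cost 3 + 10 + 6 = 19 ≤ 23, expected clicks 3 + 13 + 12 = 28.
No other feasible combination does better.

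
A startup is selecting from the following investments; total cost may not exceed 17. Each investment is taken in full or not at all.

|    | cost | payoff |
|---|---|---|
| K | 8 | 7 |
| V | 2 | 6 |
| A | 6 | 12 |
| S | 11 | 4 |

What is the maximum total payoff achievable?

Treat it as a binary knapsack problem.
Take K, V, and A: cost 8 + 2 + 6 = 16 ≤ 17, payoff 7 + 6 + 12 = 25.
No other feasible combination does better.

25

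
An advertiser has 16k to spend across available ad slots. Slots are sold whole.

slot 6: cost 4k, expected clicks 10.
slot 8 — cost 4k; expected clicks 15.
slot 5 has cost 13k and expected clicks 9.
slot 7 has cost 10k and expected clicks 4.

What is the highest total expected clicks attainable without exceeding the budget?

25

Allowing fractional choices, the relaxed optimum would be about 30.5, but ad slots are indivisible.
slot 8 + slot 7: cost 4 + 10 = 14 ≤ 16, expected clicks 15 + 4 = 19.
slot 6 + slot 8: cost 4 + 4 = 8 ≤ 16, expected clicks 10 + 15 = 25.
slot 8: cost 4 ≤ 16, expected clicks 15.
Best is slot 6 and slot 8 with total expected clicks 25.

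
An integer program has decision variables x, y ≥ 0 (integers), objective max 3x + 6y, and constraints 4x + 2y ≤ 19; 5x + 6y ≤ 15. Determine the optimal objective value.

12

(x,y)=(0,2): 4·0+2·2=4≤19, 5·0+6·2=12≤15, objective 12.
(x,y)=(1,1): 4·1+2·1=6≤19, 5·1+6·1=11≤15, objective 9.
(x,y)=(0,1): 4·0+2·1=2≤19, 5·0+6·1=6≤15, objective 6.
Maximum is 12 at (x,y)=(0,2).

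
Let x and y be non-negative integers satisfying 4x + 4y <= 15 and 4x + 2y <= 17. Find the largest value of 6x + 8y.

The continuous relaxation peaks at (0, 3.75) with value 30.00; rounding to a feasible lattice point costs some objective.
(x,y)=(0,3): 4·0+4·3=12≤15, 4·0+2·3=6≤17, objective 24.
(x,y)=(1,2): 4·1+4·2=12≤15, 4·1+2·2=8≤17, objective 22.
Maximum is 24 at (x,y)=(0,3).

24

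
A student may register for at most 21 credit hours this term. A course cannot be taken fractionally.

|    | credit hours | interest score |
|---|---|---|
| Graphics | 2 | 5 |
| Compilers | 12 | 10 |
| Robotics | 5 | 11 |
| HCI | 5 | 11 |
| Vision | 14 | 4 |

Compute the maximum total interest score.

Graphics + Compilers + HCI: credit hours 2 + 12 + 5 = 19 ≤ 21, interest score 5 + 10 + 11 = 26.
Graphics + Robotics + HCI: credit hours 2 + 5 + 5 = 12 ≤ 21, interest score 5 + 11 + 11 = 27.
Graphics + Compilers + Robotics: credit hours 2 + 12 + 5 = 19 ≤ 21, interest score 5 + 10 + 11 = 26.
Best is Graphics, Robotics, and HCI with total interest score 27.

27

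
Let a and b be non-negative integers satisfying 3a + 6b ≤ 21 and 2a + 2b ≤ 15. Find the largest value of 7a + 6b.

49

(a,b)=(7,0) is feasible, giving 49.
(a,b)=(6,0) is feasible, giving 42.
The best lattice point is (7,0), giving 49.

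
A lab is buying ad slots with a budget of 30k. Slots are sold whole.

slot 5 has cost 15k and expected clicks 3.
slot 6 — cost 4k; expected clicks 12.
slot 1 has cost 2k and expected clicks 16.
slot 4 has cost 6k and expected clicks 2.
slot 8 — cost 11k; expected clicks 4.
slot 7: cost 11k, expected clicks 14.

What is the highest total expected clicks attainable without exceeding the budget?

46

slot 6 + slot 1 + slot 4 + slot 7: cost 4 + 2 + 6 + 11 = 23 ≤ 30, expected clicks 12 + 16 + 2 + 14 = 44.
slot 6 + slot 1 + slot 8 + slot 7: cost 4 + 2 + 11 + 11 = 28 ≤ 30, expected clicks 12 + 16 + 4 + 14 = 46.
Best is slot 6, slot 1, slot 8, and slot 7 with total expected clicks 46.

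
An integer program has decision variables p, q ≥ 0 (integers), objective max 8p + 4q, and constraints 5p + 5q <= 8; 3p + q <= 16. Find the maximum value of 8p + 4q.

Relaxing integrality, the LP optimum is 12.80 at (p,q) = (1.6, 0), which is not an integer point.
(p,q)=(1,0): 5·1+5·0=5≤8, 3·1+1·0=3≤16, objective 8.
(p,q)=(0,1): 5·0+5·1=5≤8, 3·0+1·1=1≤16, objective 4.
(p,q)=(0,0): 5·0+5·0=0≤8, 3·0+1·0=0≤16, objective 0.
The best lattice point is (1,0), giving 8.

8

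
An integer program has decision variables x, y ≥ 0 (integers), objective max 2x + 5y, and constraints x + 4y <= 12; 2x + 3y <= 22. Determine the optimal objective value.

22

(x,y)=(11,0) is feasible, giving 22.
(x,y)=(10,0) is feasible, giving 20.
(x,y)=(9,0) is feasible, giving 18.
The best lattice point is (11,0), giving 22.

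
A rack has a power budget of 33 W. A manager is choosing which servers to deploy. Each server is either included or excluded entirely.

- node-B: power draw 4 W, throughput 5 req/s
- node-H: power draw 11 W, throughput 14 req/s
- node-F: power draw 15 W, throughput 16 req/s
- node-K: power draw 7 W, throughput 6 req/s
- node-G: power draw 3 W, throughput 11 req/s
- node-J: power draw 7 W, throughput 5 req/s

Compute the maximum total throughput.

46

Treat it as a binary knapsack problem.
node-B + node-H + node-K + node-G + node-J: power draw 4 + 11 + 7 + 3 + 7 = 32 ≤ 33, throughput 5 + 14 + 6 + 11 + 5 = 41.
node-H + node-F + node-G: power draw 11 + 15 + 3 = 29 ≤ 33, throughput 14 + 16 + 11 = 41.
node-B + node-H + node-F + node-G: power draw 4 + 11 + 15 + 3 = 33 ≤ 33, throughput 5 + 14 + 16 + 11 = 46.
Best is node-B, node-H, node-F, and node-G with total throughput 46.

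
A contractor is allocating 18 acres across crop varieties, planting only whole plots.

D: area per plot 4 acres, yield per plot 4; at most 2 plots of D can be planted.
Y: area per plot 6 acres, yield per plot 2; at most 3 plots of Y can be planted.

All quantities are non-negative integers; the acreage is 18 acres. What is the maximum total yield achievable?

D has the best ratio (4/4); taking only D gives at most 2×4 = 8 (stopped by the supply cap of 2).
Mixing does better — 2×D and 1×Y: area 14 ≤ 18, yield 2·4 + 1·2 = 10.

10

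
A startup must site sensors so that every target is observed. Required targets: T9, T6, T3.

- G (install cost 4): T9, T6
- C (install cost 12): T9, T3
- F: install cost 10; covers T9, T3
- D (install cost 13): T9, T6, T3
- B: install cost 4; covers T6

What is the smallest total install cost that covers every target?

The greedy cost-per-new-target heuristic would pick G and F for 14, but a cheaper cover exists.
D alone covers T9, T6, T3 — every target.
Total install cost: 13.
No cover costs less than 13.

13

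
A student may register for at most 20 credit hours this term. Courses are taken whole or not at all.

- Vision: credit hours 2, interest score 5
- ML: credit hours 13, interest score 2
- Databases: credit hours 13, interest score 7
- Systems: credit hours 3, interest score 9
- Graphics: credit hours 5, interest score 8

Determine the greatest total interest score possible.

Treat it as a binary knapsack problem.
Allowing fractional choices, the relaxed optimum would be about 27.4, but courses are indivisible.
Vision + Databases + Systems: credit hours 2 + 13 + 3 = 18 ≤ 20, interest score 5 + 7 + 9 = 21.
Vision + Systems + Graphics: credit hours 2 + 3 + 5 = 10 ≤ 20, interest score 5 + 9 + 8 = 22.
Best is Vision, Systems, and Graphics with total interest score 22.

22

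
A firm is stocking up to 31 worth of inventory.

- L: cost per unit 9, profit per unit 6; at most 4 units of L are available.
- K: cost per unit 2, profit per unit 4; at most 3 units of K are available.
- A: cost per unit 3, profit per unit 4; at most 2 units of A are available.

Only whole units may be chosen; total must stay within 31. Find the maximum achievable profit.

Take 2×L, 3×K, and 2×A: cost 30 ≤ 31, profit 2·6 + 3·4 + 2·4 = 32.
K has the best ratio (4/2) and is taken to its limit of 3; remaining capacity is filled optimally with the others.

32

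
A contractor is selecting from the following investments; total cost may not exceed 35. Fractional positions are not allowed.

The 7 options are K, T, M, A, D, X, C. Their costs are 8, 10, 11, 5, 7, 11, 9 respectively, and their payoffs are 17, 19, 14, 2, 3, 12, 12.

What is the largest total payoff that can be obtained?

This is an integer program with binary decision variables.
K + T + M: cost 8 + 10 + 11 = 29 ≤ 35, payoff 17 + 19 + 14 = 50.
K + T + D + C: cost 8 + 10 + 7 + 9 = 34 ≤ 35, payoff 17 + 19 + 3 + 12 = 51.
K + T + M + A: cost 8 + 10 + 11 + 5 = 34 ≤ 35, payoff 17 + 19 + 14 + 2 = 52.
Best is K, T, M, and A with total payoff 52.

52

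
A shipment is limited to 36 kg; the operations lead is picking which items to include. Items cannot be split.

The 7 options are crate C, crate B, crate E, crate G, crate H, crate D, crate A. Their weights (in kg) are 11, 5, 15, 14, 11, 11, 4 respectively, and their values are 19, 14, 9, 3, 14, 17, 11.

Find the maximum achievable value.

Allowing fractional choices, the relaxed optimum would be about 67.4, but items are indivisible.
crate B + crate H + crate D + crate A: weight 5 + 11 + 11 + 4 = 31 ≤ 36, value 14 + 14 + 17 + 11 = 56.
crate C + crate B + crate D + crate A: weight 11 + 5 + 11 + 4 = 31 ≤ 36, value 19 + 14 + 17 + 11 = 61.
crate C + crate B + crate H + crate A: weight 11 + 5 + 11 + 4 = 31 ≤ 36, value 19 + 14 + 14 + 11 = 58.
Best is crate C, crate B, crate D, and crate A with total value 61.

61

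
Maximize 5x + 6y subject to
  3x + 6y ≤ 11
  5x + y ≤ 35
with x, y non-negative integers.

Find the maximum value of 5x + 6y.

The continuous relaxation peaks at (3.67, 0) with value 18.33; rounding to a feasible lattice point costs some objective.
(x,y)=(3,0): 3·3+6·0=9≤11, 5·3+1·0=15≤35, objective 15.
(x,y)=(2,0): 3·2+6·0=6≤11, 5·2+1·0=10≤35, objective 10.
No feasible integer point exceeds 15.

15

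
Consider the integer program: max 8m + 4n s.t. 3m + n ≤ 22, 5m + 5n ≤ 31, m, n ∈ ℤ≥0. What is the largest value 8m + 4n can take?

(m,n)=(6,0) is feasible, giving 48.
(m,n)=(5,1) is feasible, giving 44.
(m,n)=(5,0) is feasible, giving 40.
Maximum is 48 at (m,n)=(6,0).

48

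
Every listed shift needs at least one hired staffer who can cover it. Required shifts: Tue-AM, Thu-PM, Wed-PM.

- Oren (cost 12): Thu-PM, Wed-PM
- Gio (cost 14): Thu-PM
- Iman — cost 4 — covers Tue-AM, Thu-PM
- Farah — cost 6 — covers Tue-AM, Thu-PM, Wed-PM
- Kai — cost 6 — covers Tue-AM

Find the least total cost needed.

The greedy cost-per-new-shift heuristic would pick Iman and Farah for 10, but a cheaper cover exists.
Farah alone covers Tue-AM, Thu-PM, Wed-PM — every shift.
Total cost: 6.
No cover costs less than 6.

6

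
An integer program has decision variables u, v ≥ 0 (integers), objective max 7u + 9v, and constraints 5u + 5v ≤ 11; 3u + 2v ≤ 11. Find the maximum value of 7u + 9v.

18

Relaxing integrality, the LP optimum is 19.80 at (u,v) = (0, 2.2), which is not an integer point.
(u,v)=(0,2) is feasible, giving 18.
(u,v)=(1,1) is feasible, giving 16.
Maximum is 18 at (u,v)=(0,2).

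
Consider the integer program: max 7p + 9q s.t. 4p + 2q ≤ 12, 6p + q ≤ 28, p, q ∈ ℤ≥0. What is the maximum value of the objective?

(p,q)=(0,6): 4·0+2·6=12≤12, 6·0+1·6=6≤28, objective 54.
(p,q)=(0,5): 4·0+2·5=10≤12, 6·0+1·5=5≤28, objective 45.
The best lattice point is (0,6), giving 54.

54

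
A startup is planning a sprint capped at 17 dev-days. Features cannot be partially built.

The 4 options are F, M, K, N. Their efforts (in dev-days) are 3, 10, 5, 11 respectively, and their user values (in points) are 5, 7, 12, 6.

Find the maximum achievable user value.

19

This is an integer program with binary decision variables.
Take M and K: effort 10 + 5 = 15 ≤ 17, user value 7 + 12 = 19.
No other feasible combination does better.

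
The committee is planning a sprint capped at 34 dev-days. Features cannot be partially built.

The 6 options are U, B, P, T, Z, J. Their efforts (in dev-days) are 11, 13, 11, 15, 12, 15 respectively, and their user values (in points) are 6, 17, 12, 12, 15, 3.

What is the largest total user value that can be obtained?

33

This is an integer program with binary decision variables.
Allowing fractional choices, the relaxed optimum would be about 41.8, but features are indivisible.
B + P: effort 13 + 11 = 24 ≤ 34, user value 17 + 12 = 29.
U + P + Z: effort 11 + 11 + 12 = 34 ≤ 34, user value 6 + 12 + 15 = 33.
B + Z: effort 13 + 12 = 25 ≤ 34, user value 17 + 15 = 32.
Best is U, P, and Z with total user value 33.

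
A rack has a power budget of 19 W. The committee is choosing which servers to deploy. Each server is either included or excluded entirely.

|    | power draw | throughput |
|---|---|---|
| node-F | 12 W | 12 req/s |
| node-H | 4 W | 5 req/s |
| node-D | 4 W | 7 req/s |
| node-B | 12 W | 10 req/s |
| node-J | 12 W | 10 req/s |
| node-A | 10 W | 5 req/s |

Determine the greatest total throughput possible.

19

Allowing fractional choices, the relaxed optimum would be about 23.0, but servers are indivisible.
node-F + node-H: power draw 12 + 4 = 16 ≤ 19, throughput 12 + 5 = 17.
node-F + node-D: power draw 12 + 4 = 16 ≤ 19, throughput 12 + 7 = 19.
Best is node-F and node-D with total throughput 19.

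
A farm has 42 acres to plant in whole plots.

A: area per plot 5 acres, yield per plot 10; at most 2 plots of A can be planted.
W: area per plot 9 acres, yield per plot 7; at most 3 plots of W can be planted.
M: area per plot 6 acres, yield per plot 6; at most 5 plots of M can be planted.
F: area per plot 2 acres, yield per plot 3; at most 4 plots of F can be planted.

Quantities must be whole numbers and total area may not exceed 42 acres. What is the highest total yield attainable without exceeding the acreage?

Take 2×A, 4×M, and 4×F: area 42 ≤ 42, yield 2·10 + 4·6 + 4·3 = 56.
A has the best ratio (10/5) and is taken to its limit of 2; remaining capacity is filled optimally with the others.

56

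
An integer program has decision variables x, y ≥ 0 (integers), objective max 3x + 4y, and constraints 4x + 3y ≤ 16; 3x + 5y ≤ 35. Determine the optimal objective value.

20

(x,y)=(0,5): 4·0+3·5=15≤16, 3·0+5·5=25≤35, objective 20.
(x,y)=(1,4): 4·1+3·4=16≤16, 3·1+5·4=23≤35, objective 19.
(x,y)=(0,4): 4·0+3·4=12≤16, 3·0+5·4=20≤35, objective 16.
Maximum is 20 at (x,y)=(0,5).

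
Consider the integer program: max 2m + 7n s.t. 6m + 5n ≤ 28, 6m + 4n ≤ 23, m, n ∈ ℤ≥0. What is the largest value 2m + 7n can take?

(m,n)=(0,5) is feasible, giving 35.
(m,n)=(1,4) is feasible, giving 30.
(m,n)=(0,4) is feasible, giving 28.
The best lattice point is (0,5), giving 35.

35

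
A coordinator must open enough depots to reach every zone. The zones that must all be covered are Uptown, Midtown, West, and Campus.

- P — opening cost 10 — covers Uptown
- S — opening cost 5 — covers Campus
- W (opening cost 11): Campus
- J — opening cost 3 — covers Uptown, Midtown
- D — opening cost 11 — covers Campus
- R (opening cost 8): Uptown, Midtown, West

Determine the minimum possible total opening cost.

This is an integer covering problem.
The greedy cost-per-new-zone heuristic would pick J, S, and R for 16, but a cheaper cover exists.
Choose S and R: together they cover Uptown, Midtown, West, Campus — every zone.
Total opening cost: 5 + 8 = 13.
No cover costs less than 13.

13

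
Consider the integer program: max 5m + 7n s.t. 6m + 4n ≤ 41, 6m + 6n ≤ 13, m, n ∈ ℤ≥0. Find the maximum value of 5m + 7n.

Relaxing integrality, the LP optimum is 15.17 at (m,n) = (0, 2.17), which is not an integer point.
(m,n)=(0,2): 6·0+4·2=8≤41, 6·0+6·2=12≤13, objective 14.
(m,n)=(1,1): 6·1+4·1=10≤41, 6·1+6·1=12≤13, objective 12.
(m,n)=(0,1): 6·0+4·1=4≤41, 6·0+6·1=6≤13, objective 7.
No feasible integer point exceeds 14.

14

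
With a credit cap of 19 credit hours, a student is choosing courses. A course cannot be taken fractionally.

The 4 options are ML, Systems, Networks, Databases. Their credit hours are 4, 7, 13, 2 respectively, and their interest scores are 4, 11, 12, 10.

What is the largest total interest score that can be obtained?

26

Allowing fractional choices, the relaxed optimum would be about 30.5, but courses are indivisible.
ML + Systems + Databases: credit hours 4 + 7 + 2 = 13 ≤ 19, interest score 4 + 11 + 10 = 25.
ML + Networks + Databases: credit hours 4 + 13 + 2 = 19 ≤ 19, interest score 4 + 12 + 10 = 26.
Networks + Databases: credit hours 13 + 2 = 15 ≤ 19, interest score 12 + 10 = 22.
Best is ML, Networks, and Databases with total interest score 26.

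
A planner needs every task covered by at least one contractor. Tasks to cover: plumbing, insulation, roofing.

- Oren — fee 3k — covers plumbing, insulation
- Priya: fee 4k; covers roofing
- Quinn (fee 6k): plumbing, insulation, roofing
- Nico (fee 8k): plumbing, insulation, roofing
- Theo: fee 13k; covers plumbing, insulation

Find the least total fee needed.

6

The greedy cost-per-new-task heuristic would pick Oren and Priya for 7, but a cheaper cover exists.
Quinn alone covers plumbing, insulation, roofing — every task.
Total fee: 6.
No cover costs less than 6.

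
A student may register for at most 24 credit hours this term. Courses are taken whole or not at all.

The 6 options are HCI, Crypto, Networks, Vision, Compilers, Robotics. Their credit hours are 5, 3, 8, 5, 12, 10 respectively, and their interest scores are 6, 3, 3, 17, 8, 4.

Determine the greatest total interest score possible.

Take HCI, Vision, and Compilers: credit hours 5 + 5 + 12 = 22 ≤ 24, interest score 6 + 17 + 8 = 31.
No other feasible combination does better.

31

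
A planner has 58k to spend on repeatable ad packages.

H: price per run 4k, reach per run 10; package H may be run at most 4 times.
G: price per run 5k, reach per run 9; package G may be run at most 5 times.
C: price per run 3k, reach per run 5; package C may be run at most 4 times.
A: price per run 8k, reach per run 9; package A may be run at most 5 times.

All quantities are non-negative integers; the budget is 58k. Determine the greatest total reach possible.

109

This is a bounded integer knapsack.
4×H, 5×G, 3×C, and 1×A: price 58 ≤ 58, reach 4·10 + 5·9 + 3·5 + 1·9 = 109.
4×H, 4×G, 4×C, and 1×A: price 56 ≤ 58, reach 4·10 + 4·9 + 4·5 + 1·9 = 105.
Best is 109.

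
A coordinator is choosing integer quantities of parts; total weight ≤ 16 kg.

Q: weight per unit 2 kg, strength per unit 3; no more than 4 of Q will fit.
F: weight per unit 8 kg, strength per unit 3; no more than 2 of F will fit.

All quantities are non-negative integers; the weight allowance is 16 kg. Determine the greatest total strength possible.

15

4×Q and 1×F: weight 16 ≤ 16, strength 4·3 + 1·3 = 15.
3×Q and 1×F: weight 14 ≤ 16, strength 3·3 + 1·3 = 12.
Best is 15.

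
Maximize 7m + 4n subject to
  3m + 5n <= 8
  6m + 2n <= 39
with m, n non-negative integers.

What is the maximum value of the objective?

The continuous relaxation peaks at (2.67, 0) with value 18.67; rounding to a feasible lattice point costs some objective.
(m,n)=(2,0) is feasible, giving 14.
(m,n)=(1,1) is feasible, giving 11.
No feasible integer point exceeds 14.

14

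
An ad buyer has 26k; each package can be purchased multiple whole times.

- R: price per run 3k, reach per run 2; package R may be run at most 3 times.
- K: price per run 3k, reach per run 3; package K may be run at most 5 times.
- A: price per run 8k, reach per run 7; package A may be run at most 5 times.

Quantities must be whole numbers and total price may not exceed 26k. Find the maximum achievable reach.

This is a bounded integer knapsack.
3×K and 2×A: price 25 ≤ 26, reach 3·3 + 2·7 = 23.
1×R, 5×K, and 1×A: price 26 ≤ 26, reach 1·2 + 5·3 + 1·7 = 24.
Best is 24.

24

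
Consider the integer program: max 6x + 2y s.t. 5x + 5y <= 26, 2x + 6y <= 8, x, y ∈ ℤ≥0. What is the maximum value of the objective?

24

(x,y)=(4,0): 5·4+5·0=20≤26, 2·4+6·0=8≤8, objective 24.
(x,y)=(3,0): 5·3+5·0=15≤26, 2·3+6·0=6≤8, objective 18.
The best lattice point is (4,0), giving 24.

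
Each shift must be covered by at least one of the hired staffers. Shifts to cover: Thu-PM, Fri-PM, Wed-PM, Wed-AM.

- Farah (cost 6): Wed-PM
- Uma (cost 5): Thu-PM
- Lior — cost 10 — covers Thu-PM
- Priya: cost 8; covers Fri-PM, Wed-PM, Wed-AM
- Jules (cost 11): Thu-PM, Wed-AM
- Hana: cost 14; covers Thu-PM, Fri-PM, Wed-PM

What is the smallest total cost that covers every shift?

Choose Uma and Priya: together they cover Thu-PM, Fri-PM, Wed-PM, Wed-AM — every shift.
Total cost: 5 + 8 = 13.

13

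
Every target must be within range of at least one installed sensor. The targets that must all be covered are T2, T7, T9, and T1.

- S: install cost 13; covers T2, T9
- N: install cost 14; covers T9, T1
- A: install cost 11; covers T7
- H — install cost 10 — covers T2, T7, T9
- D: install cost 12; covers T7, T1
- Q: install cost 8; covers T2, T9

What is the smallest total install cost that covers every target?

20

The greedy cost-per-new-target heuristic would pick H and D for 22, but a cheaper cover exists.
Choose D and Q: together they cover T2, T7, T9, T1 — every target.
Total install cost: 12 + 8 = 20.
No cover costs less than 20.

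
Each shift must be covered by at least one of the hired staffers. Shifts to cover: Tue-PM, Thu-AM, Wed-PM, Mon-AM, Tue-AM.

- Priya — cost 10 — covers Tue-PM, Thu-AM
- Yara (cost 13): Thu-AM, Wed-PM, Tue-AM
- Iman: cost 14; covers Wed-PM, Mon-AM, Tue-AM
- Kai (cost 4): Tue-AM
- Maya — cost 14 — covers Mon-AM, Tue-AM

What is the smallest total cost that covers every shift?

24

This is a weighted set-cover instance.
The greedy cost-per-new-shift heuristic would pick Kai, Priya, and Iman for 28, but a cheaper cover exists.
Choose Priya and Iman: together they cover Tue-PM, Thu-AM, Wed-PM, Mon-AM, Tue-AM — every shift.
Total cost: 10 + 14 = 24.
No cover costs less than 24.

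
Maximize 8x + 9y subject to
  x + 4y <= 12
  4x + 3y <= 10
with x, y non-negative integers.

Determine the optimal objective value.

27

(x,y)=(0,3) is feasible, giving 27.
(x,y)=(1,2) is feasible, giving 26.
Maximum is 27 at (x,y)=(0,3).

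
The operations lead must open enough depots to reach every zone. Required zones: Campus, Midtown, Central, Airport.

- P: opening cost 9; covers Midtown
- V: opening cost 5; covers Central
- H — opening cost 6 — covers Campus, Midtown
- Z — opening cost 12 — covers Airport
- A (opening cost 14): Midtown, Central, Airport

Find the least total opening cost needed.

20

The greedy cost-per-new-zone heuristic would pick H, V, and Z for 23, but a cheaper cover exists.
Choose H and A: together they cover Campus, Midtown, Central, Airport — every zone.
Total opening cost: 6 + 14 = 20.
No cover costs less than 20.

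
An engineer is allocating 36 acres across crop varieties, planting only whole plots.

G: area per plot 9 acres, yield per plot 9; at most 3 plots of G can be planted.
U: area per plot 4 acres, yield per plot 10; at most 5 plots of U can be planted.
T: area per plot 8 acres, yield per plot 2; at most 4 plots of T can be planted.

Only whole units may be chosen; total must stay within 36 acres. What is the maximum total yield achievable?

59

Take 1×G and 5×U: area 29 ≤ 36, yield 1·9 + 5·10 = 59.
U has the best ratio (10/4) and is taken to its limit of 5; remaining capacity is filled optimally with the others.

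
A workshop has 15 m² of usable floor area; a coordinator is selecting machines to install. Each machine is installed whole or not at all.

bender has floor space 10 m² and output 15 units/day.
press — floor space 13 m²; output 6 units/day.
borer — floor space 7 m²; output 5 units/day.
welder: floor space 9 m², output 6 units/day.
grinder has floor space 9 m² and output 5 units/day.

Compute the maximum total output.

15

Allowing fractional choices, the relaxed optimum would be about 18.6, but machines are indivisible.
welder: floor space 9 ≤ 15, output 6.
bender: floor space 10 ≤ 15, output 15.
press: floor space 13 ≤ 15, output 6.
Best is bender with total output 15.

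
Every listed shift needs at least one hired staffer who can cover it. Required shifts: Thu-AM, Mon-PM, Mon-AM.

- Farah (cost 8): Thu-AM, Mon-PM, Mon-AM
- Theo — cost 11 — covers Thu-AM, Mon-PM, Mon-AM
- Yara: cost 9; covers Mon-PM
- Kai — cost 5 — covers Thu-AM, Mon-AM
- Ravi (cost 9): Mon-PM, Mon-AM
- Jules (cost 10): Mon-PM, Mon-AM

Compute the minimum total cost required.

8

This is an integer covering problem.
The greedy cost-per-new-shift heuristic would pick Kai and Farah for 13, but a cheaper cover exists.
Farah alone covers Thu-AM, Mon-PM, Mon-AM — every shift.
Total cost: 8.
No cover costs less than 8.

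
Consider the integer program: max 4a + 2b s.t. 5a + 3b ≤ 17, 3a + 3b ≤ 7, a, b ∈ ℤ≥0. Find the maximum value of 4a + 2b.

8

The continuous relaxation peaks at (2.33, 0) with value 9.33; rounding to a feasible lattice point costs some objective.
(a,b)=(2,0): 5·2+3·0=10≤17, 3·2+3·0=6≤7, objective 8.
(a,b)=(1,1): 5·1+3·1=8≤17, 3·1+3·1=6≤7, objective 6.
(a,b)=(1,0): 5·1+3·0=5≤17, 3·1+3·0=3≤7, objective 4.
No feasible integer point exceeds 8.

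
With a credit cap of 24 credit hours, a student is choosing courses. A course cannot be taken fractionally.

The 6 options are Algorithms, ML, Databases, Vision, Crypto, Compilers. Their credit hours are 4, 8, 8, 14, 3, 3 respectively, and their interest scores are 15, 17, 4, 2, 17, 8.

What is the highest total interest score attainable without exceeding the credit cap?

This is an integer program with binary decision variables.
Take Algorithms, ML, Crypto, and Compilers: credit hours 4 + 8 + 3 + 3 = 18 ≤ 24, interest score 15 + 17 + 17 + 8 = 57.
No other feasible combination does better.

57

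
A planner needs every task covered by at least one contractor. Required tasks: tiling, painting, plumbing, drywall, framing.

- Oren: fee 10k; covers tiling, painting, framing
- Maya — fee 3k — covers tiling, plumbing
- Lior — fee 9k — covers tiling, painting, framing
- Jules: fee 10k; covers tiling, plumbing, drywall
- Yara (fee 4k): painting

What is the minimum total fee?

19

This is a weighted set-cover instance.
The greedy cost-per-new-task heuristic would pick Maya, Yara, Lior, and Jules for 26, but a cheaper cover exists.
Choose Lior and Jules: together they cover tiling, painting, plumbing, drywall, framing — every task.
Total fee: 9 + 10 = 19.
No cover costs less than 19.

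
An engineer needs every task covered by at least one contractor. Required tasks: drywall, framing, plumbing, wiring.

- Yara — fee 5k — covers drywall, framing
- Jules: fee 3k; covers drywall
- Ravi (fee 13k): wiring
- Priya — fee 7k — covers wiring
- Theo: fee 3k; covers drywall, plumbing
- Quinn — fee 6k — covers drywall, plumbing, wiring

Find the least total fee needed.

11

This is a weighted set-cover instance.
Choose Yara and Quinn: together they cover drywall, framing, plumbing, wiring — every task.
Total fee: 5 + 6 = 11.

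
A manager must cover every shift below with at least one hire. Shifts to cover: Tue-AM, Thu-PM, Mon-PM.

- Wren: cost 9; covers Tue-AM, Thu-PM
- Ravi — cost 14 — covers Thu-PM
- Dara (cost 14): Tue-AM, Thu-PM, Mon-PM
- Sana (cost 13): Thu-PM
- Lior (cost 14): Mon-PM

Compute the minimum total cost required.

14

Dara alone covers Tue-AM, Thu-PM, Mon-PM — every shift.
Total cost: 14.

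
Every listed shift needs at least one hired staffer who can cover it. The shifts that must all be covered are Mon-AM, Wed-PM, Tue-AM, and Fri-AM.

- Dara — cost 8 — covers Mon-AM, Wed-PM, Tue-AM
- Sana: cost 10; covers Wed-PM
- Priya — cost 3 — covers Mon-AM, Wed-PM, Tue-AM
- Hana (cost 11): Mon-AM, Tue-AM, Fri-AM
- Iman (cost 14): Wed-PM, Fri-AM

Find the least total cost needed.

This is a weighted set-cover instance.
Choose Priya and Hana: together they cover Mon-AM, Wed-PM, Tue-AM, Fri-AM — every shift.
Total cost: 3 + 11 = 14.
No cover costs less than 14.

14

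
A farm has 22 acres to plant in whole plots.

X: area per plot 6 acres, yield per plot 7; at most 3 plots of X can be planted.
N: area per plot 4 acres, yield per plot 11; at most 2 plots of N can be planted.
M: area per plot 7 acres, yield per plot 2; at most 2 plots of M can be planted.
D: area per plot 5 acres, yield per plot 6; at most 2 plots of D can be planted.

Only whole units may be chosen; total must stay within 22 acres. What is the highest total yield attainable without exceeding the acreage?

36

This is a bounded integer knapsack.
2×X and 2×N: area 20 ≤ 22, yield 2·7 + 2·11 = 36.
1×X, 2×N, and 1×D: area 19 ≤ 22, yield 1·7 + 2·11 + 1·6 = 35.
Best is 36.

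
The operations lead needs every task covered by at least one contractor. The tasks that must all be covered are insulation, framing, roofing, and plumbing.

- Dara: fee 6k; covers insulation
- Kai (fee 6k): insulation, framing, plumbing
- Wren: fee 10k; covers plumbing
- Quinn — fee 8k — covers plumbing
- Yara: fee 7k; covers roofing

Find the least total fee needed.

Choose Kai and Yara: together they cover insulation, framing, roofing, plumbing — every task.
Total fee: 6 + 7 = 13.
No cover costs less than 13.

13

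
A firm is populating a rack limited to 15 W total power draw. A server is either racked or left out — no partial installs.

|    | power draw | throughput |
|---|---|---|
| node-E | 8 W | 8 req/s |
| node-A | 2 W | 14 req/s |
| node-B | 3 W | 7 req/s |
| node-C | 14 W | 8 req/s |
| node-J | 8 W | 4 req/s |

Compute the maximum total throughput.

Take node-E, node-A, and node-B: power draw 8 + 2 + 3 = 13 ≤ 15, throughput 8 + 14 + 7 = 29.
No other feasible combination does better.

29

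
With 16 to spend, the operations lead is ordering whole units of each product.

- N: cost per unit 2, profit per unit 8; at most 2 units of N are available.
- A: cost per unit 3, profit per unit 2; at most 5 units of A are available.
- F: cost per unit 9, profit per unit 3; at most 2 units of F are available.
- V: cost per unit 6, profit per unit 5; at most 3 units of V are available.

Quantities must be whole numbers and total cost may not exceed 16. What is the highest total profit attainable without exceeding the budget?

26

This is a bounded integer knapsack.
2×N, 2×A, and 1×V: cost 16 ≤ 16, profit 2·8 + 2·2 + 1·5 = 25.
2×N and 2×V: cost 16 ≤ 16, profit 2·8 + 2·5 = 26.
Best is 26.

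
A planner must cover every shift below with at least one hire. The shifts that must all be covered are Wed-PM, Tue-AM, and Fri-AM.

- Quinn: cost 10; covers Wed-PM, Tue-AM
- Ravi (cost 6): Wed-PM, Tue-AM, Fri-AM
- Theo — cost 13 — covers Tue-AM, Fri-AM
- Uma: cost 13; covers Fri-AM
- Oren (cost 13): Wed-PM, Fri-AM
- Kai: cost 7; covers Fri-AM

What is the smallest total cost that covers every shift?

This is an integer covering problem.
Ravi alone covers Wed-PM, Tue-AM, Fri-AM — every shift.
Total cost: 6.

6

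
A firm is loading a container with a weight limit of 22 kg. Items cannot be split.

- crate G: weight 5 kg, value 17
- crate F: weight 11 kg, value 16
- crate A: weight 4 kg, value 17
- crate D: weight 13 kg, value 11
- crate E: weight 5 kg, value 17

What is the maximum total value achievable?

Treat it as a binary knapsack problem.
Take crate G, crate A, and crate E: weight 5 + 4 + 5 = 14 ≤ 22, value 17 + 17 + 17 = 51.
No other feasible combination does better.

51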